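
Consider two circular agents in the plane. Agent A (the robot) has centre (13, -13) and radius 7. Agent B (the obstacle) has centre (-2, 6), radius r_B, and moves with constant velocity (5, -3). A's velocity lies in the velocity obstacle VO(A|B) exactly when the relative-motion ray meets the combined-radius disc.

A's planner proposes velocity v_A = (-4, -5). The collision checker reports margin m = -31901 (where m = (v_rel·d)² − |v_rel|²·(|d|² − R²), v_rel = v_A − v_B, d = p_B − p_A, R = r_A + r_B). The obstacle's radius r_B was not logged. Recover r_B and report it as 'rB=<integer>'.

m = -31901
d = (-15, 19);  v_rel = (-9, -2),  |v_rel|² = 85
v_rel×d = (-9)·(19) − (-2)·(-15) = -201
since m = R²·85 − (-201)²:  R² = (40401 + -31901) / 85 = 100
R = √100 = 10  ⇒  r_B = 10 − 7 = 3

rB=3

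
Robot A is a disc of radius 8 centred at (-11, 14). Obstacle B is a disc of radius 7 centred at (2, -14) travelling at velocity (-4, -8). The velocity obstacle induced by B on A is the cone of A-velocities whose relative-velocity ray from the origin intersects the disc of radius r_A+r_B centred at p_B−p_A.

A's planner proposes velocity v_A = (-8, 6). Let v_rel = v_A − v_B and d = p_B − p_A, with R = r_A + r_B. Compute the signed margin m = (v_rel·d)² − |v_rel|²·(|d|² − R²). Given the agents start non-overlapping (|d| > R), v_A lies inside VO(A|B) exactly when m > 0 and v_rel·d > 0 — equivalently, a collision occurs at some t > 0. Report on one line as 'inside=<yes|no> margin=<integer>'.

d = (13, -28),  |d|² = 953;  R = 8+7 = 15,  c = 953−15² = 728
v_rel = (-4, 14),  |v_rel|² = 212;  v_rel·d = (-4)·(13) + (14)·(-28) = -444
212·t² + 888·t + 728 = 0  ⇒  m = (-444)² − 212·728 = 42800
m = 42800 > 0,  v_rel·d = -444 < 0  ⇒  outside

inside=no margin=42800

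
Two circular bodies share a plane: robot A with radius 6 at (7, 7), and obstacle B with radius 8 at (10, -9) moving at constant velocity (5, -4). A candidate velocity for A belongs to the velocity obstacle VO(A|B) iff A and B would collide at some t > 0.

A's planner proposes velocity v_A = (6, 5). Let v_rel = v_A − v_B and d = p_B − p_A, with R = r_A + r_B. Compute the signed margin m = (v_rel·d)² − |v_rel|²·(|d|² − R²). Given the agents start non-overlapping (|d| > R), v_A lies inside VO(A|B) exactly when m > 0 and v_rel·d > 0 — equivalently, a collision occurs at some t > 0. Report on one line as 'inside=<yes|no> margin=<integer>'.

d = (3, -16),  |d|² = 265;  R = 6+8 = 14,  c = 265−14² = 69
v_rel = (1, 9),  |v_rel|² = 82;  v_rel·d = (1)·(3) + (9)·(-16) = -141
82·t² + 282·t + 69 = 0  ⇒  m = (-141)² − 82·69 = 14223
m = 14223 > 0,  v_rel·d = -141 < 0  ⇒  outside

inside=no margin=14223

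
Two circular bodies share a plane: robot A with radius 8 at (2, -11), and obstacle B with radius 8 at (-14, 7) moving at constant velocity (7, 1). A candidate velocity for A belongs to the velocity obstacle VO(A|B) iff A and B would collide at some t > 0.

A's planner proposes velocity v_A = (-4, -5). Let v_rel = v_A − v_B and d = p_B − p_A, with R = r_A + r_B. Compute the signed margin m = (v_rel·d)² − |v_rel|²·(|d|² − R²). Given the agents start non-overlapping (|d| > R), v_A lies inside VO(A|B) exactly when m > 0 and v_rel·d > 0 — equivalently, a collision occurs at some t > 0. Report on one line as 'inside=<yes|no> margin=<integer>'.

d = (-16, 18),  |d|² = 580;  R = 8+8 = 16,  c = 580−16² = 324
v_rel = (-11, -6),  |v_rel|² = 157;  v_rel·d = (-11)·(-16) + (-6)·(18) = 68
157·t² − 136·t + 324 = 0  ⇒  m = 68² − 157·324 = -46244
m = -46244 < 0,  v_rel·d = 68 > 0  ⇒  outside

inside=no margin=-46244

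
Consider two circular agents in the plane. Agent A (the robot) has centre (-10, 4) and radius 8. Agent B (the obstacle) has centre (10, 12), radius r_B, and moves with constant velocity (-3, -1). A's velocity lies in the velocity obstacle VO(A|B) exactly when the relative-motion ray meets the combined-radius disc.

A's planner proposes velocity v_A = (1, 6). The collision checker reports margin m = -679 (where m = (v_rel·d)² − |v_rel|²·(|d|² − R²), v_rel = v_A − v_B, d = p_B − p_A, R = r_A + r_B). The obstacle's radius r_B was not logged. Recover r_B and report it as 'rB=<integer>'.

m = -679
d = (20, 8);  v_rel = (4, 7),  |v_rel|² = 65
v_rel×d = (4)·(8) − (7)·(20) = -108
since m = R²·65 − (-108)²:  R² = (11664 + -679) / 65 = 169
R = √169 = 13  ⇒  r_B = 13 − 8 = 5

rB=5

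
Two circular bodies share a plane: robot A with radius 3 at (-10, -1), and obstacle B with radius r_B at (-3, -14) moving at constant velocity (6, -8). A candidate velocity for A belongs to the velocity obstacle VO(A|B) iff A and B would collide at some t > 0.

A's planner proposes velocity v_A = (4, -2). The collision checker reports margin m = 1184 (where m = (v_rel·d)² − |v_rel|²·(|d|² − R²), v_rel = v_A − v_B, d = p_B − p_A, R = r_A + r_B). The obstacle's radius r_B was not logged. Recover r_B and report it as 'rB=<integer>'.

m = 1184
d = (7, -13);  v_rel = (-2, 6),  |v_rel|² = 40
v_rel×d = (-2)·(-13) − (6)·(7) = -16
since m = R²·40 − (-16)²:  R² = (256 + 1184) / 40 = 36
R = √36 = 6  ⇒  r_B = 6 − 3 = 3

rB=3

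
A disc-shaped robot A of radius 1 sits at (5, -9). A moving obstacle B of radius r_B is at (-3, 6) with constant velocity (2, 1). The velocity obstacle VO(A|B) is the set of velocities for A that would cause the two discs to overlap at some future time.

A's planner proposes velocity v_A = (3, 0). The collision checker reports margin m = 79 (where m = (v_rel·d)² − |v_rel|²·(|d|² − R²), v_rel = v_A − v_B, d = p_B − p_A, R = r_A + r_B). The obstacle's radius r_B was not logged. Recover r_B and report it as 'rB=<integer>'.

m = 79
d = (-8, 15);  v_rel = (1, -1),  |v_rel|² = 2
v_rel×d = (1)·(15) − (-1)·(-8) = 7
since m = R²·2 − 7²:  R² = (49 + 79) / 2 = 64
R = √64 = 8  ⇒  r_B = 8 − 1 = 7

rB=7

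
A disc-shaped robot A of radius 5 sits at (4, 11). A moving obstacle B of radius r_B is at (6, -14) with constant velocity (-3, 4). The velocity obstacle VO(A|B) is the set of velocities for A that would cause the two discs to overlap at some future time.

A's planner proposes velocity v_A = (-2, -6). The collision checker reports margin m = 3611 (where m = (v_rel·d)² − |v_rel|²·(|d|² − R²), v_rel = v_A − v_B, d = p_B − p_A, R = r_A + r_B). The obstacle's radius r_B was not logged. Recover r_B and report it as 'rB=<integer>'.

m = 3611
d = (2, -25);  v_rel = (1, -10),  |v_rel|² = 101
v_rel×d = (1)·(-25) − (-10)·(2) = -5
since m = R²·101 − (-5)²:  R² = (25 + 3611) / 101 = 36
R = √36 = 6  ⇒  r_B = 6 − 5 = 1

rB=1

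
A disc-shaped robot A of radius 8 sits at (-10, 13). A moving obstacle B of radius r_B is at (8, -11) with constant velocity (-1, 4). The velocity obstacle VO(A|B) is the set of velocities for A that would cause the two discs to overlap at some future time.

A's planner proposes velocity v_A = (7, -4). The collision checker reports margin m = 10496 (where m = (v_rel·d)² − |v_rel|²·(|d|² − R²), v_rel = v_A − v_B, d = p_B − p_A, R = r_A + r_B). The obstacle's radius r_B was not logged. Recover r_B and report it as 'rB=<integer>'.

m = 10496
d = (18, -24);  v_rel = (8, -8),  |v_rel|² = 128
v_rel×d = (8)·(-24) − (-8)·(18) = -48
since m = R²·128 − (-48)²:  R² = (2304 + 10496) / 128 = 100
R = √100 = 10  ⇒  r_B = 10 − 8 = 2

rB=2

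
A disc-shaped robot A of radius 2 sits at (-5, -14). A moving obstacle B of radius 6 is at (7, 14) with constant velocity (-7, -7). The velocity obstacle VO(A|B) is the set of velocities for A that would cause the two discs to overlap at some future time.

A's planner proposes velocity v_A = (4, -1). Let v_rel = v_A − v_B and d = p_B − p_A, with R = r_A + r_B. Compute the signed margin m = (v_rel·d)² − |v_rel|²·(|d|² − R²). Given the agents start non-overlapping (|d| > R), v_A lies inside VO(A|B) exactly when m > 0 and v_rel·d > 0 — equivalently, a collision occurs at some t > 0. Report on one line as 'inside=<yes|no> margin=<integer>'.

d = (12, 28),  |d|² = 928;  R = 2+6 = 8,  c = 928−8² = 864
v_rel = (11, 6),  |v_rel|² = 157;  v_rel·d = (11)·(12) + (6)·(28) = 300
157·t² − 600·t + 864 = 0  ⇒  m = 300² − 157·864 = -45648
m = -45648 < 0,  v_rel·d = 300 > 0  ⇒  outside

inside=no margin=-45648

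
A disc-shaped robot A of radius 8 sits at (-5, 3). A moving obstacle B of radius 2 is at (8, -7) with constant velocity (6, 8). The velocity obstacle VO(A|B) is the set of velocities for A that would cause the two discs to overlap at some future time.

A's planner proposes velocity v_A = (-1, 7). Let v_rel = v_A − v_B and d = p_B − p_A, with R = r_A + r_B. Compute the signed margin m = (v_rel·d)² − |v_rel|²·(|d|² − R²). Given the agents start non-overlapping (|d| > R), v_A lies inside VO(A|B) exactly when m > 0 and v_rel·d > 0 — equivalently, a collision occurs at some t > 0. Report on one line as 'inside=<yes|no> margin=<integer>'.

d = (13, -10),  |d|² = 269;  R = 8+2 = 10,  c = 269−10² = 169
v_rel = (-7, -1),  |v_rel|² = 50;  v_rel·d = (-7)·(13) + (-1)·(-10) = -81
50·t² + 162·t + 169 = 0  ⇒  m = (-81)² − 50·169 = -1889
m = -1889 < 0,  v_rel·d = -81 < 0  ⇒  outside

inside=no margin=-1889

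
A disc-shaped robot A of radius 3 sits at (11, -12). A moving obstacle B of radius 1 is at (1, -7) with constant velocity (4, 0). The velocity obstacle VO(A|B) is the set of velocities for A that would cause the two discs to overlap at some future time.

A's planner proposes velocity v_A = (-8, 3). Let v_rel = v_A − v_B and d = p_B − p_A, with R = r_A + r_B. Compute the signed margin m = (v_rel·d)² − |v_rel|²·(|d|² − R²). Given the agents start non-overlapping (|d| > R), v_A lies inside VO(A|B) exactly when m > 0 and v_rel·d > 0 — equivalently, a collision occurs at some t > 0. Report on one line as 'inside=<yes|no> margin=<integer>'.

d = (-10, 5),  |d|² = 125;  R = 3+1 = 4,  c = 125−4² = 109
v_rel = (-12, 3),  |v_rel|² = 153;  v_rel·d = (-12)·(-10) + (3)·(5) = 135
153·t² − 270·t + 109 = 0  ⇒  m = 135² − 153·109 = 1548
m = 1548 > 0,  v_rel·d = 135 > 0  ⇒  inside

inside=yes margin=1548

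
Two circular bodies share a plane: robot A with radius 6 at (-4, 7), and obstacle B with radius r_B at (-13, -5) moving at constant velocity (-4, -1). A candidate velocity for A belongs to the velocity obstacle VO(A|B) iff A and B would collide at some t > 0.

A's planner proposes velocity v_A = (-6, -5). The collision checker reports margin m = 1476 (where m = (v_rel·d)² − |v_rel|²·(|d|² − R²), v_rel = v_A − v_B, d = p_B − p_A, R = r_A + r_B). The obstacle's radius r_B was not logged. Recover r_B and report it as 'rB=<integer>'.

m = 1476
d = (-9, -12);  v_rel = (-2, -4),  |v_rel|² = 20
v_rel×d = (-2)·(-12) − (-4)·(-9) = -12
since m = R²·20 − (-12)²:  R² = (144 + 1476) / 20 = 81
R = √81 = 9  ⇒  r_B = 9 − 6 = 3

rB=3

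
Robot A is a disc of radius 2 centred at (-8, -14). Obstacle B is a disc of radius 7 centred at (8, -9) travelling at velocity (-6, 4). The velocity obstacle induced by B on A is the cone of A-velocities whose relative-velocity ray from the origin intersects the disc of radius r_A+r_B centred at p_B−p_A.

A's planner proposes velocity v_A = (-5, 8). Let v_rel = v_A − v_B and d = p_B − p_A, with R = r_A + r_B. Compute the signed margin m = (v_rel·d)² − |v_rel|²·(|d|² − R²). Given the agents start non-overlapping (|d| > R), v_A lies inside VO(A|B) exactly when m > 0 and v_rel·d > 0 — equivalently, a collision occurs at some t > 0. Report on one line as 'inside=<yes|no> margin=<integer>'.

d = (16, 5),  |d|² = 281;  R = 2+7 = 9,  c = 281−9² = 200
v_rel = (1, 4),  |v_rel|² = 17;  v_rel·d = (1)·(16) + (4)·(5) = 36
17·t² − 72·t + 200 = 0  ⇒  m = 36² − 17·200 = -2104
m = -2104 < 0,  v_rel·d = 36 > 0  ⇒  outside

inside=no margin=-2104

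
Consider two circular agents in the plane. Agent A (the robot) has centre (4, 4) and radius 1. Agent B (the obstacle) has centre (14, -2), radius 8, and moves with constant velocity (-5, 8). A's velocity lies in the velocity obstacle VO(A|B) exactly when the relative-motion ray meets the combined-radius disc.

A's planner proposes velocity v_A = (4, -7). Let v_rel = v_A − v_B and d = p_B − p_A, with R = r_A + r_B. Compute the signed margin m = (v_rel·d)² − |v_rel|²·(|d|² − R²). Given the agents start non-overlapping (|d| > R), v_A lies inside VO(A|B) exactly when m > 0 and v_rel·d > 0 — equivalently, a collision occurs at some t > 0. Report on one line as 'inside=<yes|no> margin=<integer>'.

d = (10, -6),  |d|² = 136;  R = 1+8 = 9,  c = 136−9² = 55
v_rel = (9, -15),  |v_rel|² = 306;  v_rel·d = (9)·(10) + (-15)·(-6) = 180
306·t² − 360·t + 55 = 0  ⇒  m = 180² − 306·55 = 15570
m = 15570 > 0,  v_rel·d = 180 > 0  ⇒  inside

inside=yes margin=15570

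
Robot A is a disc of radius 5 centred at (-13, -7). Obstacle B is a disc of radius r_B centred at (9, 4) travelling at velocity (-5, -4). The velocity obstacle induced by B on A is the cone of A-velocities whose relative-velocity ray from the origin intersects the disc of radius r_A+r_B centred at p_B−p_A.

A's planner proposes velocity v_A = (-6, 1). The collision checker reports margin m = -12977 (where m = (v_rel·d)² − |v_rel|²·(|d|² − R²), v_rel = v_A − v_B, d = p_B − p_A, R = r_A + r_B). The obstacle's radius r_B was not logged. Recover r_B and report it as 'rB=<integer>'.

m = -12977
d = (22, 11);  v_rel = (-1, 5),  |v_rel|² = 26
v_rel×d = (-1)·(11) − (5)·(22) = -121
since m = R²·26 − (-121)²:  R² = (14641 + -12977) / 26 = 64
R = √64 = 8  ⇒  r_B = 8 − 5 = 3

rB=3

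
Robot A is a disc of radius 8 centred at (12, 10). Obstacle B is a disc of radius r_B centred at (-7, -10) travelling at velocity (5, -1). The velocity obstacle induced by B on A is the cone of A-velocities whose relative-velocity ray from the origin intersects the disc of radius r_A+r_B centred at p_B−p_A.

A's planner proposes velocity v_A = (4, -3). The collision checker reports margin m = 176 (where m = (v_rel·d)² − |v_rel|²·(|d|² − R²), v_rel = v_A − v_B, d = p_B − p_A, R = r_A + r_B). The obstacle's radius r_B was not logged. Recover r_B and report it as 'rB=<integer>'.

m = 176
d = (-19, -20);  v_rel = (-1, -2),  |v_rel|² = 5
v_rel×d = (-1)·(-20) − (-2)·(-19) = -18
since m = R²·5 − (-18)²:  R² = (324 + 176) / 5 = 100
R = √100 = 10  ⇒  r_B = 10 − 8 = 2

rB=2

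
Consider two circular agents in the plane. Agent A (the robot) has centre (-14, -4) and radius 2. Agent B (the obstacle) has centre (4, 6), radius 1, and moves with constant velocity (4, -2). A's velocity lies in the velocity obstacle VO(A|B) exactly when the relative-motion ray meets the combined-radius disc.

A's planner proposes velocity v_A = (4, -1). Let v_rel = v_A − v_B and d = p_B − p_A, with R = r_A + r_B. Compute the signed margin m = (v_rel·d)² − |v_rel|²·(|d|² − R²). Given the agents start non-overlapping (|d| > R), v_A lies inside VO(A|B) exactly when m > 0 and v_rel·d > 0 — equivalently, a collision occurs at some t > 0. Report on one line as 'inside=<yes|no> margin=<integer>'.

d = (18, 10),  |d|² = 424;  R = 2+1 = 3,  c = 424−3² = 415
v_rel = (0, 1),  |v_rel|² = 1;  v_rel·d = (0)·(18) + (1)·(10) = 10
1·t² − 20·t + 415 = 0  ⇒  m = 10² − 1·415 = -315
m = -315 < 0,  v_rel·d = 10 > 0  ⇒  outside

inside=no margin=-315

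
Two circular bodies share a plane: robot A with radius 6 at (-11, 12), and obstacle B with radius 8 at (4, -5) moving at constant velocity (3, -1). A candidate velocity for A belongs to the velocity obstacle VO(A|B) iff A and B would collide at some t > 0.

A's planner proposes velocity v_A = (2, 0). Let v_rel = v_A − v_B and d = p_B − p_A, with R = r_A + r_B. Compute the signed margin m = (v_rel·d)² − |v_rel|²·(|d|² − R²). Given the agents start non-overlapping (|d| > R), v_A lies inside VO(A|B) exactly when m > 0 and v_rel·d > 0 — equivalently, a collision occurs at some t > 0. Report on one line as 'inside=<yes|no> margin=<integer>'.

d = (15, -17),  |d|² = 514;  R = 6+8 = 14,  c = 514−14² = 318
v_rel = (-1, 1),  |v_rel|² = 2;  v_rel·d = (-1)·(15) + (1)·(-17) = -32
2·t² + 64·t + 318 = 0  ⇒  m = (-32)² − 2·318 = 388
m = 388 > 0,  v_rel·d = -32 < 0  ⇒  outside

inside=no margin=388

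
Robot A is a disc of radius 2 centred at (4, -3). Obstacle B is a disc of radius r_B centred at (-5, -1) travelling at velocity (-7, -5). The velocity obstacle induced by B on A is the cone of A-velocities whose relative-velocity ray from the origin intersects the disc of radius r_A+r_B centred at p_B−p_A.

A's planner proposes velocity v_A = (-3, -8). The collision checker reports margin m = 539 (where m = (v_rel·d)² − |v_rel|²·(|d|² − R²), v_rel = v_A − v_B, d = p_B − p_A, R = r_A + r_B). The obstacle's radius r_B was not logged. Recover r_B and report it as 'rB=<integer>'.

m = 539
d = (-9, 2);  v_rel = (4, -3),  |v_rel|² = 25
v_rel×d = (4)·(2) − (-3)·(-9) = -19
since m = R²·25 − (-19)²:  R² = (361 + 539) / 25 = 36
R = √36 = 6  ⇒  r_B = 6 − 2 = 4

rB=4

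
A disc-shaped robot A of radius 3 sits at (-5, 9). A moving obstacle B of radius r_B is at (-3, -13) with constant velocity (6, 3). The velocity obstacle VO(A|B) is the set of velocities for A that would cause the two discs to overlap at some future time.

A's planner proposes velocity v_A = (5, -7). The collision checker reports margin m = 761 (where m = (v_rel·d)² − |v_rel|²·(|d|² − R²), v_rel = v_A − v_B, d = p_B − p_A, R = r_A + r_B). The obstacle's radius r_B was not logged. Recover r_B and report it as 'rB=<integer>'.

m = 761
d = (2, -22);  v_rel = (-1, -10),  |v_rel|² = 101
v_rel×d = (-1)·(-22) − (-10)·(2) = 42
since m = R²·101 − 42²:  R² = (1764 + 761) / 101 = 25
R = √25 = 5  ⇒  r_B = 5 − 3 = 2

rB=2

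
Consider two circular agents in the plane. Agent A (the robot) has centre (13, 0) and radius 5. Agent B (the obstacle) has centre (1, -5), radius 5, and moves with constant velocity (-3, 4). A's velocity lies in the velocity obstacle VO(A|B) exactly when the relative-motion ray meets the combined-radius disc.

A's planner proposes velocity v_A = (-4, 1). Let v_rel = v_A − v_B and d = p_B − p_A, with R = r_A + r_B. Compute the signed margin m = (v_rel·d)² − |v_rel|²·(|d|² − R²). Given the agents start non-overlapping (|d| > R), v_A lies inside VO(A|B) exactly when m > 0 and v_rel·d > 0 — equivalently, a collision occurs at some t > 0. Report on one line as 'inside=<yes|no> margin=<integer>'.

d = (-12, -5),  |d|² = 169;  R = 5+5 = 10,  c = 169−10² = 69
v_rel = (-1, -3),  |v_rel|² = 10;  v_rel·d = (-1)·(-12) + (-3)·(-5) = 27
10·t² − 54·t + 69 = 0  ⇒  m = 27² − 10·69 = 39
m = 39 > 0,  v_rel·d = 27 > 0  ⇒  inside

inside=yes margin=39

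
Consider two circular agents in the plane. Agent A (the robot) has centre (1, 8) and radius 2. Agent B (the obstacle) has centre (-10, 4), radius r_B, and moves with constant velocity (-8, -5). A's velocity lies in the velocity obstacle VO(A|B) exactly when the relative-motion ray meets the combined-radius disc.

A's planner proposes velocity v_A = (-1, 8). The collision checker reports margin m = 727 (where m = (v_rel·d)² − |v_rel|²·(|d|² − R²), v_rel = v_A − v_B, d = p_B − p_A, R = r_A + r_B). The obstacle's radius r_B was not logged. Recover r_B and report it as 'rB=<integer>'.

m = 727
d = (-11, -4);  v_rel = (7, 13),  |v_rel|² = 218
v_rel×d = (7)·(-4) − (13)·(-11) = 115
since m = R²·218 − 115²:  R² = (13225 + 727) / 218 = 64
R = √64 = 8  ⇒  r_B = 8 − 2 = 6

rB=6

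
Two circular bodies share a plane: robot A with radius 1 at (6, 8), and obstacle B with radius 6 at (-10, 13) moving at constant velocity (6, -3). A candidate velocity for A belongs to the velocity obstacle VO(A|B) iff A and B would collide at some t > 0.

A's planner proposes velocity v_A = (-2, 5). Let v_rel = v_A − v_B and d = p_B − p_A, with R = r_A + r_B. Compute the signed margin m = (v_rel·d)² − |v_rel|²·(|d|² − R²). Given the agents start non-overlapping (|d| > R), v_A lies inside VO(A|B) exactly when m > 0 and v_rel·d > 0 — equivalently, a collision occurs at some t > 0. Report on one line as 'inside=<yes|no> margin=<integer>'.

d = (-16, 5),  |d|² = 281;  R = 1+6 = 7,  c = 281−7² = 232
v_rel = (-8, 8),  |v_rel|² = 128;  v_rel·d = (-8)·(-16) + (8)·(5) = 168
128·t² − 336·t + 232 = 0  ⇒  m = 168² − 128·232 = -1472
m = -1472 < 0,  v_rel·d = 168 > 0  ⇒  outside

inside=no margin=-1472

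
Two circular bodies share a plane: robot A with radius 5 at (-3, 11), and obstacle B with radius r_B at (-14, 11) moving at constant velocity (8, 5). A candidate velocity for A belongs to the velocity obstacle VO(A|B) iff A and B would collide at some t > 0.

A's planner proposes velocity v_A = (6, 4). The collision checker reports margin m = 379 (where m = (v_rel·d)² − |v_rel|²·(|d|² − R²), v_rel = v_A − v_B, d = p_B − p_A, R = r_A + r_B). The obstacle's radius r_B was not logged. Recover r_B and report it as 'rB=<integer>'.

m = 379
d = (-11, 0);  v_rel = (-2, -1),  |v_rel|² = 5
v_rel×d = (-2)·(0) − (-1)·(-11) = -11
since m = R²·5 − (-11)²:  R² = (121 + 379) / 5 = 100
R = √100 = 10  ⇒  r_B = 10 − 5 = 5

rB=5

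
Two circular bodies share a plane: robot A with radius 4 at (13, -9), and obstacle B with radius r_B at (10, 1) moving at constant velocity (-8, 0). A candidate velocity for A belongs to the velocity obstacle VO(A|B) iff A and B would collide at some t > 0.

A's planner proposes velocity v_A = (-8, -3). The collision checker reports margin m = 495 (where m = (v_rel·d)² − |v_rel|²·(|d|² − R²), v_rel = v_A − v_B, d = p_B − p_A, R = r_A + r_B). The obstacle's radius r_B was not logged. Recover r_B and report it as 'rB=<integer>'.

m = 495
d = (-3, 10);  v_rel = (0, -3),  |v_rel|² = 9
v_rel×d = (0)·(10) − (-3)·(-3) = -9
since m = R²·9 − (-9)²:  R² = (81 + 495) / 9 = 64
R = √64 = 8  ⇒  r_B = 8 − 4 = 4

rB=4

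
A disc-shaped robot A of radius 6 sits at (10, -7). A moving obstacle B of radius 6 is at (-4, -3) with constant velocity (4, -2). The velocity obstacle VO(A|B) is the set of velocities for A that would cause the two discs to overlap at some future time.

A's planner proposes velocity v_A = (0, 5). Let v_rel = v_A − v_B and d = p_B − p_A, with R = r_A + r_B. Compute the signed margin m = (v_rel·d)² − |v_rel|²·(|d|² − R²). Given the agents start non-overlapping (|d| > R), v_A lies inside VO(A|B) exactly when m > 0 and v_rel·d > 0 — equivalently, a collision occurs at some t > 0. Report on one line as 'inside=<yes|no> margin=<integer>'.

d = (-14, 4),  |d|² = 212;  R = 6+6 = 12,  c = 212−12² = 68
v_rel = (-4, 7),  |v_rel|² = 65;  v_rel·d = (-4)·(-14) + (7)·(4) = 84
65·t² − 168·t + 68 = 0  ⇒  m = 84² − 65·68 = 2636
m = 2636 > 0,  v_rel·d = 84 > 0  ⇒  inside

inside=yes margin=2636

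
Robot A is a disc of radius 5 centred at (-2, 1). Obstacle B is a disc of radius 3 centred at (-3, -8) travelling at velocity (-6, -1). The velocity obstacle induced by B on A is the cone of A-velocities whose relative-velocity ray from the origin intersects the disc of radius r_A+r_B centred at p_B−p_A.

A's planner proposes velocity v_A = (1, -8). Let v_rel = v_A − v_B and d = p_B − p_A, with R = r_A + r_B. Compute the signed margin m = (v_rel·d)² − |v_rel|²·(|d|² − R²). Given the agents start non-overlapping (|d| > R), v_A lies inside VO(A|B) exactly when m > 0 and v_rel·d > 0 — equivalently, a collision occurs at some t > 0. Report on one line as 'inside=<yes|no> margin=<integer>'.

d = (-1, -9),  |d|² = 82;  R = 5+3 = 8,  c = 82−8² = 18
v_rel = (7, -7),  |v_rel|² = 98;  v_rel·d = (7)·(-1) + (-7)·(-9) = 56
98·t² − 112·t + 18 = 0  ⇒  m = 56² − 98·18 = 1372
m = 1372 > 0,  v_rel·d = 56 > 0  ⇒  inside

inside=yes margin=1372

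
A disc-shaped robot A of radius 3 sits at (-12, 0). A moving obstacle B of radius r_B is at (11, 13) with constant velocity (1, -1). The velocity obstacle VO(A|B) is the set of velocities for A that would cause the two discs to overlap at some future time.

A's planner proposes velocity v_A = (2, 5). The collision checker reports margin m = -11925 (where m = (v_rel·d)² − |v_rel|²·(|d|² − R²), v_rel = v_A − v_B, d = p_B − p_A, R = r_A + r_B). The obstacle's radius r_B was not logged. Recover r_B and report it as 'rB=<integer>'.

m = -11925
d = (23, 13);  v_rel = (1, 6),  |v_rel|² = 37
v_rel×d = (1)·(13) − (6)·(23) = -125
since m = R²·37 − (-125)²:  R² = (15625 + -11925) / 37 = 100
R = √100 = 10  ⇒  r_B = 10 − 3 = 7

rB=7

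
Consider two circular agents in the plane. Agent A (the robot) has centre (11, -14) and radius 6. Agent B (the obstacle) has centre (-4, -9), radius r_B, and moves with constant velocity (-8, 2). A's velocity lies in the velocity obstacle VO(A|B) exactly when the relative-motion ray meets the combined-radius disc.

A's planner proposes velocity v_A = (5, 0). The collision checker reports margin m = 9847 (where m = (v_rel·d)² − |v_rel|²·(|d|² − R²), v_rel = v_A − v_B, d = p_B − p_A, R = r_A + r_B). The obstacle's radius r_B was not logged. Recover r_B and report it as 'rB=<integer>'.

m = 9847
d = (-15, 5);  v_rel = (13, -2),  |v_rel|² = 173
v_rel×d = (13)·(5) − (-2)·(-15) = 35
since m = R²·173 − 35²:  R² = (1225 + 9847) / 173 = 64
R = √64 = 8  ⇒  r_B = 8 − 6 = 2

rB=2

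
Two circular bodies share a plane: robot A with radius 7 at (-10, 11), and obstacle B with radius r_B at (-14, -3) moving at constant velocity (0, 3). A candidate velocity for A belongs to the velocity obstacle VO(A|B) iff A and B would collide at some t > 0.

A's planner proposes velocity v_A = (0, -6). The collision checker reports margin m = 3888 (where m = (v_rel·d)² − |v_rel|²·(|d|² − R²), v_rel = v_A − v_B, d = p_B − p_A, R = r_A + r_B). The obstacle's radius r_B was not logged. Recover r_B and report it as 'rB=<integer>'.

m = 3888
d = (-4, -14);  v_rel = (0, -9),  |v_rel|² = 81
v_rel×d = (0)·(-14) − (-9)·(-4) = -36
since m = R²·81 − (-36)²:  R² = (1296 + 3888) / 81 = 64
R = √64 = 8  ⇒  r_B = 8 − 7 = 1

rB=1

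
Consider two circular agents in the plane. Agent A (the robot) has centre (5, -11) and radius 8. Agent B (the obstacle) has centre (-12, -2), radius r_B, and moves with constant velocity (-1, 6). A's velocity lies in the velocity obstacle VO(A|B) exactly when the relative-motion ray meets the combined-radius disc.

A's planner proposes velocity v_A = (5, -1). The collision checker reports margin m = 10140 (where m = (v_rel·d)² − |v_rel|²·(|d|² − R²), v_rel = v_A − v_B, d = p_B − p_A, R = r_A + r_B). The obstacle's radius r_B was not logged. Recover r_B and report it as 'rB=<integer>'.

m = 10140
d = (-17, 9);  v_rel = (6, -7),  |v_rel|² = 85
v_rel×d = (6)·(9) − (-7)·(-17) = -65
since m = R²·85 − (-65)²:  R² = (4225 + 10140) / 85 = 169
R = √169 = 13  ⇒  r_B = 13 − 8 = 5

rB=5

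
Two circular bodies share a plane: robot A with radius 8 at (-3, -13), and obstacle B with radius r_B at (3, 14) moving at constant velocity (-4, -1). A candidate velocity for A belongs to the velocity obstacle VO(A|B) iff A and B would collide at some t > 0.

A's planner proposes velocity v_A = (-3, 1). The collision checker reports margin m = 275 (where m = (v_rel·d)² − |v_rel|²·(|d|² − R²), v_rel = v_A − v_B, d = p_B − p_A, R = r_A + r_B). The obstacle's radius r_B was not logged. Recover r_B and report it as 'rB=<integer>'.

m = 275
d = (6, 27);  v_rel = (1, 2),  |v_rel|² = 5
v_rel×d = (1)·(27) − (2)·(6) = 15
since m = R²·5 − 15²:  R² = (225 + 275) / 5 = 100
R = √100 = 10  ⇒  r_B = 10 − 8 = 2

rB=2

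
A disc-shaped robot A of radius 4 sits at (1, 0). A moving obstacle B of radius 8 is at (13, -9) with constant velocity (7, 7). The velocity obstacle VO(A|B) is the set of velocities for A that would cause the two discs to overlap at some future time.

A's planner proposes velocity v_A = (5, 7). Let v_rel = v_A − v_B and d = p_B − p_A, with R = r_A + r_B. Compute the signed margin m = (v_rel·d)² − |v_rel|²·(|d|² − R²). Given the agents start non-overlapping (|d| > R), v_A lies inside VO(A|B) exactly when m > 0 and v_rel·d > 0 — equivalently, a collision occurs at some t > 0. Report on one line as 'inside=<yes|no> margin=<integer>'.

d = (12, -9),  |d|² = 225;  R = 4+8 = 12,  c = 225−12² = 81
v_rel = (-2, 0),  |v_rel|² = 4;  v_rel·d = (-2)·(12) + (0)·(-9) = -24
4·t² + 48·t + 81 = 0  ⇒  m = (-24)² − 4·81 = 252
m = 252 > 0,  v_rel·d = -24 < 0  ⇒  outside

inside=no margin=252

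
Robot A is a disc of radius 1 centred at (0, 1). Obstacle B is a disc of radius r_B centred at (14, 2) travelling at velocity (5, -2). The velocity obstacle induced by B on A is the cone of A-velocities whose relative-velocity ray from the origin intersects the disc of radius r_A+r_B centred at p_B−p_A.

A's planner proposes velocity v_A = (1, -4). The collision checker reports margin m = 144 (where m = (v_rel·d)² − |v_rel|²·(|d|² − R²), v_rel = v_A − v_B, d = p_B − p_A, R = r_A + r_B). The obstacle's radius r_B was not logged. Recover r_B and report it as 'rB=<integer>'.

m = 144
d = (14, 1);  v_rel = (-4, -2),  |v_rel|² = 20
v_rel×d = (-4)·(1) − (-2)·(14) = 24
since m = R²·20 − 24²:  R² = (576 + 144) / 20 = 36
R = √36 = 6  ⇒  r_B = 6 − 1 = 5

rB=5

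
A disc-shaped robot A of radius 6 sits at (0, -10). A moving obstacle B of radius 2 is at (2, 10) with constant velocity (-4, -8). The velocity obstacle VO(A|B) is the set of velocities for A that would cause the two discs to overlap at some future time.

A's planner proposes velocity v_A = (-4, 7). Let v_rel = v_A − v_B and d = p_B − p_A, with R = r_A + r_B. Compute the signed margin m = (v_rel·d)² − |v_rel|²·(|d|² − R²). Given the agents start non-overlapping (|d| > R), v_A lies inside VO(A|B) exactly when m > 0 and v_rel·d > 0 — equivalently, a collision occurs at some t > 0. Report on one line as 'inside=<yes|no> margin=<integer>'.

d = (2, 20),  |d|² = 404;  R = 6+2 = 8,  c = 404−8² = 340
v_rel = (0, 15),  |v_rel|² = 225;  v_rel·d = (0)·(2) + (15)·(20) = 300
225·t² − 600·t + 340 = 0  ⇒  m = 300² − 225·340 = 13500
m = 13500 > 0,  v_rel·d = 300 > 0  ⇒  inside

inside=yes margin=13500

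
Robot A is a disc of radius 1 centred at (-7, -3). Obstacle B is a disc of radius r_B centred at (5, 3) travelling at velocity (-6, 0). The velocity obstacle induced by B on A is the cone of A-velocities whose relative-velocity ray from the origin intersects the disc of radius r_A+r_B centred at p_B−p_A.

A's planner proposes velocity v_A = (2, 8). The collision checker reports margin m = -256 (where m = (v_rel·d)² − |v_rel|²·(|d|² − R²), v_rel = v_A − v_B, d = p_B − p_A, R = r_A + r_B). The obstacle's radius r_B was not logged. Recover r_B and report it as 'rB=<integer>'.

m = -256
d = (12, 6);  v_rel = (8, 8),  |v_rel|² = 128
v_rel×d = (8)·(6) − (8)·(12) = -48
since m = R²·128 − (-48)²:  R² = (2304 + -256) / 128 = 16
R = √16 = 4  ⇒  r_B = 4 − 1 = 3

rB=3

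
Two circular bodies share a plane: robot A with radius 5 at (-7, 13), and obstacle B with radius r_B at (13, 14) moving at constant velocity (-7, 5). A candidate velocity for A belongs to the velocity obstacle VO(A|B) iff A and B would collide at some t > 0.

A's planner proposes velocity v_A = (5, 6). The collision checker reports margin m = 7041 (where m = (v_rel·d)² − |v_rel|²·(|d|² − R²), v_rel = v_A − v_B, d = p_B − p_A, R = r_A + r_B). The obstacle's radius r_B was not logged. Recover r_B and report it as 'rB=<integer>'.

m = 7041
d = (20, 1);  v_rel = (12, 1),  |v_rel|² = 145
v_rel×d = (12)·(1) − (1)·(20) = -8
since m = R²·145 − (-8)²:  R² = (64 + 7041) / 145 = 49
R = √49 = 7  ⇒  r_B = 7 − 5 = 2

rB=2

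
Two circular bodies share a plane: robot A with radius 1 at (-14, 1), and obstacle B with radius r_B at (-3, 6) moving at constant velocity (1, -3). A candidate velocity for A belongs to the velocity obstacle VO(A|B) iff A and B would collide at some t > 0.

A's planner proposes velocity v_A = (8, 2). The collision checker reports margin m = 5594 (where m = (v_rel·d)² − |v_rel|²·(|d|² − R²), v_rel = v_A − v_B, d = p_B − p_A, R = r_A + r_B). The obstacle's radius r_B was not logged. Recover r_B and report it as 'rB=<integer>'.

m = 5594
d = (11, 5);  v_rel = (7, 5),  |v_rel|² = 74
v_rel×d = (7)·(5) − (5)·(11) = -20
since m = R²·74 − (-20)²:  R² = (400 + 5594) / 74 = 81
R = √81 = 9  ⇒  r_B = 9 − 1 = 8

rB=8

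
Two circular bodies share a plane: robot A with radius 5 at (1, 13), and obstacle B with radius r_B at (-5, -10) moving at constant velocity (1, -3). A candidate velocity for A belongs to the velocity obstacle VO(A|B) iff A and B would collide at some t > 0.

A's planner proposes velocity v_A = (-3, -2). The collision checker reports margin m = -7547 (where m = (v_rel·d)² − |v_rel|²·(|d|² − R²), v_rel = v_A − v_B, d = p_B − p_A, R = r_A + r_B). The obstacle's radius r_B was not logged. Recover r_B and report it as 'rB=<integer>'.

m = -7547
d = (-6, -23);  v_rel = (-4, 1),  |v_rel|² = 17
v_rel×d = (-4)·(-23) − (1)·(-6) = 98
since m = R²·17 − 98²:  R² = (9604 + -7547) / 17 = 121
R = √121 = 11  ⇒  r_B = 11 − 5 = 6

rB=6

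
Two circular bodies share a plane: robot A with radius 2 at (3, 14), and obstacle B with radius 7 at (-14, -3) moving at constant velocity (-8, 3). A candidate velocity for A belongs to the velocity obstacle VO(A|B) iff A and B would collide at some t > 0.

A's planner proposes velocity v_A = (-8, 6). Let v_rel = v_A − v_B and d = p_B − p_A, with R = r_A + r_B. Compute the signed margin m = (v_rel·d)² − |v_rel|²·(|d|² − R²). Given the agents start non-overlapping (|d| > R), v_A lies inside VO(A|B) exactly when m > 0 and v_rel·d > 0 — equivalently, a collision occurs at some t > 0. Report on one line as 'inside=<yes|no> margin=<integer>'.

d = (-17, -17),  |d|² = 578;  R = 2+7 = 9,  c = 578−9² = 497
v_rel = (0, 3),  |v_rel|² = 9;  v_rel·d = (0)·(-17) + (3)·(-17) = -51
9·t² + 102·t + 497 = 0  ⇒  m = (-51)² − 9·497 = -1872
m = -1872 < 0,  v_rel·d = -51 < 0  ⇒  outside

inside=no margin=-1872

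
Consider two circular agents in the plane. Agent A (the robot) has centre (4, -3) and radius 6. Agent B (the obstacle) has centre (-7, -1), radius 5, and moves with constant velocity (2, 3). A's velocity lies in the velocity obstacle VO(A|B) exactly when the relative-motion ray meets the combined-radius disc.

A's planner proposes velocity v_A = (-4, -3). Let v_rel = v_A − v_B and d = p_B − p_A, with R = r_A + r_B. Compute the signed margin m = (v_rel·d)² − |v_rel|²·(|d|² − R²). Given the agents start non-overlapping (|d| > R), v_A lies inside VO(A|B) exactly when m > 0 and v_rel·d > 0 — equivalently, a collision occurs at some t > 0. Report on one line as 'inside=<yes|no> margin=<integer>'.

d = (-11, 2),  |d|² = 125;  R = 6+5 = 11,  c = 125−11² = 4
v_rel = (-6, -6),  |v_rel|² = 72;  v_rel·d = (-6)·(-11) + (-6)·(2) = 54
72·t² − 108·t + 4 = 0  ⇒  m = 54² − 72·4 = 2628
m = 2628 > 0,  v_rel·d = 54 > 0  ⇒  inside

inside=yes margin=2628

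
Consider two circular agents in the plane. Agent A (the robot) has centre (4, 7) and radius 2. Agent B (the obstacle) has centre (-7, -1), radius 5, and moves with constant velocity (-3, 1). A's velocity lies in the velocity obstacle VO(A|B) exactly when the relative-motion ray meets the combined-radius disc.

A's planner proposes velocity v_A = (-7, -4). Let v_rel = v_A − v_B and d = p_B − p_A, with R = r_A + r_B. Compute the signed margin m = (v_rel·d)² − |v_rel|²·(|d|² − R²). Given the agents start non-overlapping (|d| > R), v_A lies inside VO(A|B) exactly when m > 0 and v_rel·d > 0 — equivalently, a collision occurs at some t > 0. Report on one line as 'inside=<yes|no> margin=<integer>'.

d = (-11, -8),  |d|² = 185;  R = 2+5 = 7,  c = 185−7² = 136
v_rel = (-4, -5),  |v_rel|² = 41;  v_rel·d = (-4)·(-11) + (-5)·(-8) = 84
41·t² − 168·t + 136 = 0  ⇒  m = 84² − 41·136 = 1480
m = 1480 > 0,  v_rel·d = 84 > 0  ⇒  inside

inside=yes margin=1480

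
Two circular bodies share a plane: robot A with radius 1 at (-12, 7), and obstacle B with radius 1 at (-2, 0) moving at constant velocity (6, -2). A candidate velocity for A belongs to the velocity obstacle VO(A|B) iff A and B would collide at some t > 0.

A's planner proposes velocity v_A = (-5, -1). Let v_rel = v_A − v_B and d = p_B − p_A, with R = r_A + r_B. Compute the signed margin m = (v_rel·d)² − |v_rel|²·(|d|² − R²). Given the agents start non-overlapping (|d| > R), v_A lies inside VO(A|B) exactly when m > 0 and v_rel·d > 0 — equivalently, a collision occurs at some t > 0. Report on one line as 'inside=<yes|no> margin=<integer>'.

d = (10, -7),  |d|² = 149;  R = 1+1 = 2,  c = 149−2² = 145
v_rel = (-11, 1),  |v_rel|² = 122;  v_rel·d = (-11)·(10) + (1)·(-7) = -117
122·t² + 234·t + 145 = 0  ⇒  m = (-117)² − 122·145 = -4001
m = -4001 < 0,  v_rel·d = -117 < 0  ⇒  outside

inside=no margin=-4001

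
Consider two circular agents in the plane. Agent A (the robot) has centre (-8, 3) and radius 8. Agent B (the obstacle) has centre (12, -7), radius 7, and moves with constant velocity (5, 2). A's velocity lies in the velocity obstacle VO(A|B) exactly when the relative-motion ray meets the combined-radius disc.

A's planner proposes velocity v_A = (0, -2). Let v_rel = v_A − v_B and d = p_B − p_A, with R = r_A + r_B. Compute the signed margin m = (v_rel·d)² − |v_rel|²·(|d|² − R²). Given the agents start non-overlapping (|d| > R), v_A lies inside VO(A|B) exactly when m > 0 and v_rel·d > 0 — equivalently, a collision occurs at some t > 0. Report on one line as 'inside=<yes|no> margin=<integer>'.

d = (20, -10),  |d|² = 500;  R = 8+7 = 15,  c = 500−15² = 275
v_rel = (-5, -4),  |v_rel|² = 41;  v_rel·d = (-5)·(20) + (-4)·(-10) = -60
41·t² + 120·t + 275 = 0  ⇒  m = (-60)² − 41·275 = -7675
m = -7675 < 0,  v_rel·d = -60 < 0  ⇒  outside

inside=no margin=-7675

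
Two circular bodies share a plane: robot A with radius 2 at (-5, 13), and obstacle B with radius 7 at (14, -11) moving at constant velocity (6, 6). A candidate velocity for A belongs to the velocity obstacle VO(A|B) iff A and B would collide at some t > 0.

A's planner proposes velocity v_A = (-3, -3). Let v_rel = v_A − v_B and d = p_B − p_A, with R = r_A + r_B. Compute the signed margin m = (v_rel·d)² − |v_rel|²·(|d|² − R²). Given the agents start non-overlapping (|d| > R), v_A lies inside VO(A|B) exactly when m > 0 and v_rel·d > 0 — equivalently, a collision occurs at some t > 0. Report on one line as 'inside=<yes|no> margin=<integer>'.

d = (19, -24),  |d|² = 937;  R = 2+7 = 9,  c = 937−9² = 856
v_rel = (-9, -9),  |v_rel|² = 162;  v_rel·d = (-9)·(19) + (-9)·(-24) = 45
162·t² − 90·t + 856 = 0  ⇒  m = 45² − 162·856 = -136647
m = -136647 < 0,  v_rel·d = 45 > 0  ⇒  outside

inside=no margin=-136647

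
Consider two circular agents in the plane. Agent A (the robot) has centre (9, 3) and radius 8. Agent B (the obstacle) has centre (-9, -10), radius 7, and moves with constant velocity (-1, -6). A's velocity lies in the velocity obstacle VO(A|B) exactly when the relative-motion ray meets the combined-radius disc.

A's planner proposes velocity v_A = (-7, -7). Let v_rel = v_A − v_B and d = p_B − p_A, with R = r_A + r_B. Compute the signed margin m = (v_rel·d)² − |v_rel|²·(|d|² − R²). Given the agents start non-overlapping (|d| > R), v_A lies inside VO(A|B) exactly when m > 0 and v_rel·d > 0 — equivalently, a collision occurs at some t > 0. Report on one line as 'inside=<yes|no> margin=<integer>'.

d = (-18, -13),  |d|² = 493;  R = 8+7 = 15,  c = 493−15² = 268
v_rel = (-6, -1),  |v_rel|² = 37;  v_rel·d = (-6)·(-18) + (-1)·(-13) = 121
37·t² − 242·t + 268 = 0  ⇒  m = 121² − 37·268 = 4725
m = 4725 > 0,  v_rel·d = 121 > 0  ⇒  inside

inside=yes margin=4725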